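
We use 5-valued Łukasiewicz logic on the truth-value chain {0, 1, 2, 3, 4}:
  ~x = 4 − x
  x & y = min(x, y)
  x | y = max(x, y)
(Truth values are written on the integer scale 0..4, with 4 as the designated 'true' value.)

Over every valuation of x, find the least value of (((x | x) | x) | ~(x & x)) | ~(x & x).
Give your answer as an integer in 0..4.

2

Take x = 2:
x | x = 2 | 2 = 2
(x | x) | x = 2 | 2 = 2
x & x = 2 & 2 = 2
~(x & x) = ~2 = 2
((x | x) | x) | ~(x & x) = 2 | 2 = 2
x & x = 2 & 2 = 2
~(x & x) = ~2 = 2
(((x | x) | x) | ~(x & x)) | ~(x & x) = 2 | 2 = 2
No assignment yields a value below 2, so this is the minimum.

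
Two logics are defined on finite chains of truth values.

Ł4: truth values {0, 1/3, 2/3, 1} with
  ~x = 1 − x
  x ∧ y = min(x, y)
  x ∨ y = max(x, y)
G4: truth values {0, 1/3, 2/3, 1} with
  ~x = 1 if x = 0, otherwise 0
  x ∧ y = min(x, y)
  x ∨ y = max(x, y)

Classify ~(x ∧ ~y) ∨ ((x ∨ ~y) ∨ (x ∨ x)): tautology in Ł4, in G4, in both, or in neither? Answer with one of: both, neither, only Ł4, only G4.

only G4

In Ł4: at x = 1/3, y = 1/3 the value is 2/3 — not a tautology.
In G4: every assignment gives 1 — tautology.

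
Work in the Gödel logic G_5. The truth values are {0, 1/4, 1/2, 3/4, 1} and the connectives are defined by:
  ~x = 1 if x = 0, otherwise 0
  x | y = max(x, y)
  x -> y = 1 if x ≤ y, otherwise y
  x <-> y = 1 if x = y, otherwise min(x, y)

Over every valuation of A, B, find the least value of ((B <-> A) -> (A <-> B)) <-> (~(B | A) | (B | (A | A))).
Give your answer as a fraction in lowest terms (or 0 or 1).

Take A = 0, B = 1/4:
B <-> A = 1/4 <-> 0 = 0
A <-> B = 0 <-> 1/4 = 0
(B <-> A) -> (A <-> B) = 0 -> 0 = 1
B | A = 1/4 | 0 = 1/4
~(B | A) = ~1/4 = 0
A | A = 0 | 0 = 0
B | (A | A) = 1/4 | 0 = 1/4
~(B | A) | (B | (A | A)) = 0 | 1/4 = 1/4
((B <-> A) -> (A <-> B)) <-> (~(B | A) | (B | (A | A))) = 1 <-> 1/4 = 1/4
No assignment yields a value below 1/4, so this is the minimum.

1/4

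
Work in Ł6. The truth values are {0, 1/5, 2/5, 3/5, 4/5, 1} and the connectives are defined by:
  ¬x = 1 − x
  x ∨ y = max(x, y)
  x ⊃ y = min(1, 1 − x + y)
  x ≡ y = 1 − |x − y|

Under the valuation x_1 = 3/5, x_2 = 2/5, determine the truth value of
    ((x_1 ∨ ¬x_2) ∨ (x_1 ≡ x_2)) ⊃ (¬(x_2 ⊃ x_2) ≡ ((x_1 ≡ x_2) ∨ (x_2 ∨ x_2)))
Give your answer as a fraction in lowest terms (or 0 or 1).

¬x_2 = ¬2/5 = 3/5
x_1 ∨ ¬x_2 = 3/5 ∨ 3/5 = 3/5
x_1 ≡ x_2 = 3/5 ≡ 2/5 = 4/5
(x_1 ∨ ¬x_2) ∨ (x_1 ≡ x_2) = 3/5 ∨ 4/5 = 4/5
x_2 ⊃ x_2 = 2/5 ⊃ 2/5 = 1
¬(x_2 ⊃ x_2) = ¬1 = 0
x_1 ≡ x_2 = 3/5 ≡ 2/5 = 4/5
x_2 ∨ x_2 = 2/5 ∨ 2/5 = 2/5
(x_1 ≡ x_2) ∨ (x_2 ∨ x_2) = 4/5 ∨ 2/5 = 4/5
¬(x_2 ⊃ x_2) ≡ ((x_1 ≡ x_2) ∨ (x_2 ∨ x_2)) = 0 ≡ 4/5 = 1/5
((x_1 ∨ ¬x_2) ∨ (x_1 ≡ x_2)) ⊃ (¬(x_2 ⊃ x_2) ≡ ((x_1 ≡ x_2) ∨ (x_2 ∨ x_2))) = 4/5 ⊃ 1/5 = 2/5

2/5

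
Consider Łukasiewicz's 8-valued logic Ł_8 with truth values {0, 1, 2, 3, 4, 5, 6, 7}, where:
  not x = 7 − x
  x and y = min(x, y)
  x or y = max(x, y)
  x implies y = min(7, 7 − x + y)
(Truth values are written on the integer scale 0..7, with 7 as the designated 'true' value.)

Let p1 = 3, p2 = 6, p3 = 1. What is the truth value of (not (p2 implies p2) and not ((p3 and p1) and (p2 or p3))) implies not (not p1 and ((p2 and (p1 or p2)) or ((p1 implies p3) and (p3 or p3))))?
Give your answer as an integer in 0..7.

7

p2 implies p2 = 6 implies 6 = 7
not (p2 implies p2) = not 7 = 0
p3 and p1 = 1 and 3 = 1
p2 or p3 = 6 or 1 = 6
(p3 and p1) and (p2 or p3) = 1 and 6 = 1
not ((p3 and p1) and (p2 or p3)) = not 1 = 6
not (p2 implies p2) and not ((p3 and p1) and (p2 or p3)) = 0 and 6 = 0
not p1 = not 3 = 4
p1 or p2 = 3 or 6 = 6
p2 and (p1 or p2) = 6 and 6 = 6
p1 implies p3 = 3 implies 1 = 5
p3 or p3 = 1 or 1 = 1
(p1 implies p3) and (p3 or p3) = 5 and 1 = 1
(p2 and (p1 or p2)) or ((p1 implies p3) and (p3 or p3)) = 6 or 1 = 6
not p1 and ((p2 and (p1 or p2)) or ((p1 implies p3) and (p3 or p3))) = 4 and 6 = 4
not (not p1 and ((p2 and (p1 or p2)) or ((p1 implies p3) and (p3 or p3)))) = not 4 = 3
(not (p2 implies p2) and not ((p3 and p1) and (p2 or p3))) implies not (not p1 and ((p2 and (p1 or p2)) or ((p1 implies p3) and (p3 or p3)))) = 0 implies 3 = 7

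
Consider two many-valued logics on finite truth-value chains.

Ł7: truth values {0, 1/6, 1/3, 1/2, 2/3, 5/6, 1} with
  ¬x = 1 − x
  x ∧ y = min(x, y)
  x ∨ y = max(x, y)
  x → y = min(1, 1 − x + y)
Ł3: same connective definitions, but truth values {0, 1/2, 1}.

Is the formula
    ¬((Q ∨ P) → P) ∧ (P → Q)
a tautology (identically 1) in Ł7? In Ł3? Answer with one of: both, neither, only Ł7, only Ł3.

neither

In Ł7: at P = 0, Q = 0 the value is 0 — not a tautology.
In Ł3: at P = 0, Q = 0 the value is 0 — not a tautology.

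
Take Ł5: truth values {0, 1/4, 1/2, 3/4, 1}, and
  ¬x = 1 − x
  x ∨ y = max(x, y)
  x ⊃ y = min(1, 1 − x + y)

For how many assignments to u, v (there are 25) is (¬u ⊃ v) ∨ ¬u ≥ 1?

value 1: 19 assignments (counts)
value 3/4: 5 assignments
value 1/2: 1 assignment
So 19 of the 25 assignments meet the threshold.

19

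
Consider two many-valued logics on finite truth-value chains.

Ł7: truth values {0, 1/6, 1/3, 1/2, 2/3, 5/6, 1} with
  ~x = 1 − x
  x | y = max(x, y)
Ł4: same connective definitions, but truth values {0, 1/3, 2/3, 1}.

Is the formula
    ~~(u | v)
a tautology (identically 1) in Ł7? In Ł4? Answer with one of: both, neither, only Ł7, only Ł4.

neither

In Ł7: at u = 0, v = 0 the value is 0 — not a tautology.
In Ł4: at u = 0, v = 0 the value is 0 — not a tautology.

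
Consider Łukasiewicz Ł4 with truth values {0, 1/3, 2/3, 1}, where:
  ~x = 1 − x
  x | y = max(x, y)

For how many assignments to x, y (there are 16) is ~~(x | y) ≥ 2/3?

x = 0, y = 0 ↦ 0  <
x = 0, y = 1/3 ↦ 1/3  <
x = 0, y = 2/3 ↦ 2/3  ≥
x = 0, y = 1 ↦ 1  ≥
x = 1/3, y = 0 ↦ 1/3  <
x = 1/3, y = 1/3 ↦ 1/3  <
x = 1/3, y = 2/3 ↦ 2/3  ≥
x = 1/3, y = 1 ↦ 1  ≥
x = 2/3, y = 0 ↦ 2/3  ≥
x = 2/3, y = 1/3 ↦ 2/3  ≥
x = 2/3, y = 2/3 ↦ 2/3  ≥
x = 2/3, y = 1 ↦ 1  ≥
x = 1, y = 0 ↦ 1  ≥
x = 1, y = 1/3 ↦ 1  ≥
x = 1, y = 2/3 ↦ 1  ≥
x = 1, y = 1 ↦ 1  ≥
So 12 of the 16 assignments meet the threshold.

12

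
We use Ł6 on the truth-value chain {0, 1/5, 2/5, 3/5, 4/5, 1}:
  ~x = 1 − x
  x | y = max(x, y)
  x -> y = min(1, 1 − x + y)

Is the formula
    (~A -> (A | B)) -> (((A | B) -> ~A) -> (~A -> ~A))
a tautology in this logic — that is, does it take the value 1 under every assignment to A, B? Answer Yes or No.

At A = 3/5, B = 4/5, for instance:
~A = ~3/5 = 2/5
A | B = 3/5 | 4/5 = 4/5
~A -> (A | B) = 2/5 -> 4/5 = 1
~A = ~3/5 = 2/5
(A | B) -> ~A = 4/5 -> 2/5 = 3/5
~A -> ~A = 2/5 -> 2/5 = 1
((A | B) -> ~A) -> (~A -> ~A) = 3/5 -> 1 = 1
(~A -> (A | B)) -> (((A | B) -> ~A) -> (~A -> ~A)) = 1 -> 1 = 1
and checking the remaining 35 assignments likewise gives ≥ 1 in every case.

Yes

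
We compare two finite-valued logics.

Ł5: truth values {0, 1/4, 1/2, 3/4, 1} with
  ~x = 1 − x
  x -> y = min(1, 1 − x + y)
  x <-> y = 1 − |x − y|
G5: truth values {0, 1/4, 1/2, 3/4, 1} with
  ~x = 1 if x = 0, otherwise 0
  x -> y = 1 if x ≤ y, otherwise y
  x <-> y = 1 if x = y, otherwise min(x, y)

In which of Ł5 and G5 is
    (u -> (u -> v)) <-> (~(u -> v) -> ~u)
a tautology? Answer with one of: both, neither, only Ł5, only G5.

only Ł5

In Ł5: every assignment gives 1 — tautology.
In G5: at u = 1/2, v = 1/4 the value is 1/4 — not a tautology.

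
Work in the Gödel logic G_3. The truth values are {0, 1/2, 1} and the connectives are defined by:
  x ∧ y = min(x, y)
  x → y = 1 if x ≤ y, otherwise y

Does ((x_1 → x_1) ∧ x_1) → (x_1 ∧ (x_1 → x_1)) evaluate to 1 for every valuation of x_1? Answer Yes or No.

x_1 = 0 ↦ 1
x_1 = 1/2 ↦ 1
x_1 = 1 ↦ 1
Every assignment gives a value ≥ 1.

Yes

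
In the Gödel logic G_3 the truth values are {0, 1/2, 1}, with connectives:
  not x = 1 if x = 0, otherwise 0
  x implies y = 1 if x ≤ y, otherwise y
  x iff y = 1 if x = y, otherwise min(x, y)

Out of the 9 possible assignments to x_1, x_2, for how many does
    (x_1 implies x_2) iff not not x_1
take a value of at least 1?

x_1 = 0, x_2 = 0 ↦ 0  <
x_1 = 0, x_2 = 1/2 ↦ 0  <
x_1 = 0, x_2 = 1 ↦ 0  <
x_1 = 1/2, x_2 = 0 ↦ 0  <
x_1 = 1/2, x_2 = 1/2 ↦ 1  ≥
x_1 = 1/2, x_2 = 1 ↦ 1  ≥
x_1 = 1, x_2 = 0 ↦ 0  <
x_1 = 1, x_2 = 1/2 ↦ 1/2  <
x_1 = 1, x_2 = 1 ↦ 1  ≥
So 3 of the 9 assignments meet the threshold.

3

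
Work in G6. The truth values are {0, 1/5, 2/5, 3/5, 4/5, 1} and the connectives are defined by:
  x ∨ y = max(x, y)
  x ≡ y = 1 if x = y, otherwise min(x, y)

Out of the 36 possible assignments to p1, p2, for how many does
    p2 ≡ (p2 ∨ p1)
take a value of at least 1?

21

value 1: 21 assignments (counts)
value 4/5: 1 assignment
value 3/5: 2 assignments
value 2/5: 3 assignments
value 1/5: 4 assignments
value 0: 5 assignments
So 21 of the 36 assignments meet the threshold.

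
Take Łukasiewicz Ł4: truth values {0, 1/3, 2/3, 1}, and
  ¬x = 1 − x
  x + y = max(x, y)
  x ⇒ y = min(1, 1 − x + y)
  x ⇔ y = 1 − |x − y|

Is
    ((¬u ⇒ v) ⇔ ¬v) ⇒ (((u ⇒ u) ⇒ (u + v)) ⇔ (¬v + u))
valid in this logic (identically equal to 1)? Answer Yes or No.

Counterexample: take u = 1/3, v = 1/3.
¬u = ¬1/3 = 2/3
¬u ⇒ v = 2/3 ⇒ 1/3 = 2/3
¬v = ¬1/3 = 2/3
(¬u ⇒ v) ⇔ ¬v = 2/3 ⇔ 2/3 = 1
u ⇒ u = 1/3 ⇒ 1/3 = 1
u + v = 1/3 + 1/3 = 1/3
(u ⇒ u) ⇒ (u + v) = 1 ⇒ 1/3 = 1/3
¬v = ¬1/3 = 2/3
¬v + u = 2/3 + 1/3 = 2/3
((u ⇒ u) ⇒ (u + v)) ⇔ (¬v + u) = 1/3 ⇔ 2/3 = 2/3
((¬u ⇒ v) ⇔ ¬v) ⇒ (((u ⇒ u) ⇒ (u + v)) ⇔ (¬v + u)) = 1 ⇒ 2/3 = 2/3
This gives 2/3 ≠ 1.

No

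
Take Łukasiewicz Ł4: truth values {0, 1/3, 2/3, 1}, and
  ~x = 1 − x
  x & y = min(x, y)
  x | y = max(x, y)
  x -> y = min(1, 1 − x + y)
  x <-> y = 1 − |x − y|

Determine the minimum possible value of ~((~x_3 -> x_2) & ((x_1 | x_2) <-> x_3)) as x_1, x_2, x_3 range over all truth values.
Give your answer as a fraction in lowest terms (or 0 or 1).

Take x_1 = 0, x_2 = 2/3, x_3 = 2/3:
~x_3 = ~2/3 = 1/3
~x_3 -> x_2 = 1/3 -> 2/3 = 1
x_1 | x_2 = 0 | 2/3 = 2/3
(x_1 | x_2) <-> x_3 = 2/3 <-> 2/3 = 1
(~x_3 -> x_2) & ((x_1 | x_2) <-> x_3) = 1 & 1 = 1
~((~x_3 -> x_2) & ((x_1 | x_2) <-> x_3)) = ~1 = 0
No assignment yields a value below 0, so this is the minimum.

0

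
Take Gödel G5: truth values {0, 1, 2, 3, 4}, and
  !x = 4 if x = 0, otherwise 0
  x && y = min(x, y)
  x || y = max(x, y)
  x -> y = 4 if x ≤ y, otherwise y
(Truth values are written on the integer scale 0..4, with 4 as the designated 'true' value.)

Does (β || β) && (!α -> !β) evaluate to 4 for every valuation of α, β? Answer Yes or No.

Counterexample: take α = 0, β = 0.
β || β = 0 || 0 = 0
!α = !0 = 4
!β = !0 = 4
!α -> !β = 4 -> 4 = 4
(β || β) && (!α -> !β) = 0 && 4 = 0
This gives 0 ≠ 4.

No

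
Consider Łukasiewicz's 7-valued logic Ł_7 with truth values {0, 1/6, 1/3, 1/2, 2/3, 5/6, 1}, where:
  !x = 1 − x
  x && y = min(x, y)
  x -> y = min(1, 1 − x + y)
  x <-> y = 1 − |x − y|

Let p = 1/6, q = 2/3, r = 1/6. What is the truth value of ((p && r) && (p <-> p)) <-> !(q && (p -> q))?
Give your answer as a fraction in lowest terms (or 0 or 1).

5/6

p && r = 1/6 && 1/6 = 1/6
p <-> p = 1/6 <-> 1/6 = 1
(p && r) && (p <-> p) = 1/6 && 1 = 1/6
p -> q = 1/6 -> 2/3 = 1
q && (p -> q) = 2/3 && 1 = 2/3
!(q && (p -> q)) = !2/3 = 1/3
((p && r) && (p <-> p)) <-> !(q && (p -> q)) = 1/6 <-> 1/3 = 5/6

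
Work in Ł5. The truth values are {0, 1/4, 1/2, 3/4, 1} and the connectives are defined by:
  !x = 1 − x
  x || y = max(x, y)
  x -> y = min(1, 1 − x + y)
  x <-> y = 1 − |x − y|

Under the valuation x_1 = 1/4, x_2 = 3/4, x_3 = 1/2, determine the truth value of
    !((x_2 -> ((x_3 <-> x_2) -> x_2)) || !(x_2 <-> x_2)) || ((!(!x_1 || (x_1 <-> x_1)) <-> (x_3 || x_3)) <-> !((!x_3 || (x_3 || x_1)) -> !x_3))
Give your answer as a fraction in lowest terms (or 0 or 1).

x_3 <-> x_2 = 1/2 <-> 3/4 = 3/4
(x_3 <-> x_2) -> x_2 = 3/4 -> 3/4 = 1
x_2 -> ((x_3 <-> x_2) -> x_2) = 3/4 -> 1 = 1
x_2 <-> x_2 = 3/4 <-> 3/4 = 1
!(x_2 <-> x_2) = !1 = 0
(x_2 -> ((x_3 <-> x_2) -> x_2)) || !(x_2 <-> x_2) = 1 || 0 = 1
!((x_2 -> ((x_3 <-> x_2) -> x_2)) || !(x_2 <-> x_2)) = !1 = 0
!x_1 = !1/4 = 3/4
x_1 <-> x_1 = 1/4 <-> 1/4 = 1
!x_1 || (x_1 <-> x_1) = 3/4 || 1 = 1
!(!x_1 || (x_1 <-> x_1)) = !1 = 0
x_3 || x_3 = 1/2 || 1/2 = 1/2
!(!x_1 || (x_1 <-> x_1)) <-> (x_3 || x_3) = 0 <-> 1/2 = 1/2
!x_3 = !1/2 = 1/2
x_3 || x_1 = 1/2 || 1/4 = 1/2
!x_3 || (x_3 || x_1) = 1/2 || 1/2 = 1/2
!x_3 = !1/2 = 1/2
(!x_3 || (x_3 || x_1)) -> !x_3 = 1/2 -> 1/2 = 1
!((!x_3 || (x_3 || x_1)) -> !x_3) = !1 = 0
(!(!x_1 || (x_1 <-> x_1)) <-> (x_3 || x_3)) <-> !((!x_3 || (x_3 || x_1)) -> !x_3) = 1/2 <-> 0 = 1/2
!((x_2 -> ((x_3 <-> x_2) -> x_2)) || !(x_2 <-> x_2)) || ((!(!x_1 || (x_1 <-> x_1)) <-> (x_3 || x_3)) <-> !((!x_3 || (x_3 || x_1)) -> !x_3)) = 0 || 1/2 = 1/2

1/2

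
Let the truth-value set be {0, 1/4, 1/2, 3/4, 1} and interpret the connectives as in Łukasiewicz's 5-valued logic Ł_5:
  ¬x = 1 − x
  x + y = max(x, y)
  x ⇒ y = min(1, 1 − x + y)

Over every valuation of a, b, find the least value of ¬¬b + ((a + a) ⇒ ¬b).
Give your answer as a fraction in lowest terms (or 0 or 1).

1/2

Take a = 1, b = 1/2:
¬b = ¬1/2 = 1/2
¬¬b = ¬1/2 = 1/2
a + a = 1 + 1 = 1
¬b = ¬1/2 = 1/2
(a + a) ⇒ ¬b = 1 ⇒ 1/2 = 1/2
¬¬b + ((a + a) ⇒ ¬b) = 1/2 + 1/2 = 1/2
No assignment yields a value below 1/2, so this is the minimum.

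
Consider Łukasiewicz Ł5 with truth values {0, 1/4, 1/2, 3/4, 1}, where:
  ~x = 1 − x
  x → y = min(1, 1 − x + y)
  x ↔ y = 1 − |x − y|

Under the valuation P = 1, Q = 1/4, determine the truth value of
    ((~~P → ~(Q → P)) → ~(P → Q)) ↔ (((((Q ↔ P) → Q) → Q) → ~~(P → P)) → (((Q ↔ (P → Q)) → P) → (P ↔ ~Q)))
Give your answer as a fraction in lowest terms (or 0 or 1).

~P = ~1 = 0
~~P = ~0 = 1
Q → P = 1/4 → 1 = 1
~(Q → P) = ~1 = 0
~~P → ~(Q → P) = 1 → 0 = 0
P → Q = 1 → 1/4 = 1/4
~(P → Q) = ~1/4 = 3/4
(~~P → ~(Q → P)) → ~(P → Q) = 0 → 3/4 = 1
Q ↔ P = 1/4 ↔ 1 = 1/4
(Q ↔ P) → Q = 1/4 → 1/4 = 1
((Q ↔ P) → Q) → Q = 1 → 1/4 = 1/4
P → P = 1 → 1 = 1
~(P → P) = ~1 = 0
~~(P → P) = ~0 = 1
(((Q ↔ P) → Q) → Q) → ~~(P → P) = 1/4 → 1 = 1
P → Q = 1 → 1/4 = 1/4
Q ↔ (P → Q) = 1/4 ↔ 1/4 = 1
(Q ↔ (P → Q)) → P = 1 → 1 = 1
~Q = ~1/4 = 3/4
P ↔ ~Q = 1 ↔ 3/4 = 3/4
((Q ↔ (P → Q)) → P) → (P ↔ ~Q) = 1 → 3/4 = 3/4
((((Q ↔ P) → Q) → Q) → ~~(P → P)) → (((Q ↔ (P → Q)) → P) → (P ↔ ~Q)) = 1 → 3/4 = 3/4
((~~P → ~(Q → P)) → ~(P → Q)) ↔ (((((Q ↔ P) → Q) → Q) → ~~(P → P)) → (((Q ↔ (P → Q)) → P) → (P ↔ ~Q))) = 1 ↔ 3/4 = 3/4

3/4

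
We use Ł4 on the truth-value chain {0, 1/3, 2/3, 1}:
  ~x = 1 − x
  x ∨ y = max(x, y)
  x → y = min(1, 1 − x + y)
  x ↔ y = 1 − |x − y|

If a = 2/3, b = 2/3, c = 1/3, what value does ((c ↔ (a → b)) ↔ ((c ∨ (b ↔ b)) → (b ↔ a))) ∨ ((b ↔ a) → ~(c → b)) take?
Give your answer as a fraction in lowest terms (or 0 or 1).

a → b = 2/3 → 2/3 = 1
c ↔ (a → b) = 1/3 ↔ 1 = 1/3
b ↔ b = 2/3 ↔ 2/3 = 1
c ∨ (b ↔ b) = 1/3 ∨ 1 = 1
b ↔ a = 2/3 ↔ 2/3 = 1
(c ∨ (b ↔ b)) → (b ↔ a) = 1 → 1 = 1
(c ↔ (a → b)) ↔ ((c ∨ (b ↔ b)) → (b ↔ a)) = 1/3 ↔ 1 = 1/3
b ↔ a = 2/3 ↔ 2/3 = 1
c → b = 1/3 → 2/3 = 1
~(c → b) = ~1 = 0
(b ↔ a) → ~(c → b) = 1 → 0 = 0
((c ↔ (a → b)) ↔ ((c ∨ (b ↔ b)) → (b ↔ a))) ∨ ((b ↔ a) → ~(c → b)) = 1/3 ∨ 0 = 1/3

1/3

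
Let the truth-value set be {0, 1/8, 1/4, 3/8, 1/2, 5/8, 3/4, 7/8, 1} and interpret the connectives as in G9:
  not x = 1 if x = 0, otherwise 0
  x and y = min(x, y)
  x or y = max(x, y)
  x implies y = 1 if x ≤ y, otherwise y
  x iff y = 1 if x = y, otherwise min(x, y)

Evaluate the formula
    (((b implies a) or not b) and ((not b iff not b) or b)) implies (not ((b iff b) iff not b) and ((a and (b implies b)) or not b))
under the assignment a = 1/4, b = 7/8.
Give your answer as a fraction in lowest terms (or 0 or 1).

1

b implies a = 7/8 implies 1/4 = 1/4
not b = not 7/8 = 0
(b implies a) or not b = 1/4 or 0 = 1/4
not b = not 7/8 = 0
not b = not 7/8 = 0
not b iff not b = 0 iff 0 = 1
(not b iff not b) or b = 1 or 7/8 = 1
((b implies a) or not b) and ((not b iff not b) or b) = 1/4 and 1 = 1/4
b iff b = 7/8 iff 7/8 = 1
not b = not 7/8 = 0
(b iff b) iff not b = 1 iff 0 = 0
not ((b iff b) iff not b) = not 0 = 1
b implies b = 7/8 implies 7/8 = 1
a and (b implies b) = 1/4 and 1 = 1/4
not b = not 7/8 = 0
(a and (b implies b)) or not b = 1/4 or 0 = 1/4
not ((b iff b) iff not b) and ((a and (b implies b)) or not b) = 1 and 1/4 = 1/4
(((b implies a) or not b) and ((not b iff not b) or b)) implies (not ((b iff b) iff not b) and ((a and (b implies b)) or not b)) = 1/4 implies 1/4 = 1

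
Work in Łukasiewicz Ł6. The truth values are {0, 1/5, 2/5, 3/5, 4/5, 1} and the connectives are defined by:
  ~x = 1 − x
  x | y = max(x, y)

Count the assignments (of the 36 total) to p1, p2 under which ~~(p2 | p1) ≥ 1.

11

value 1: 11 assignments (counts)
value 4/5: 9 assignments
value 3/5: 7 assignments
value 2/5: 5 assignments
value 1/5: 3 assignments
value 0: 1 assignment
So 11 of the 36 assignments meet the threshold.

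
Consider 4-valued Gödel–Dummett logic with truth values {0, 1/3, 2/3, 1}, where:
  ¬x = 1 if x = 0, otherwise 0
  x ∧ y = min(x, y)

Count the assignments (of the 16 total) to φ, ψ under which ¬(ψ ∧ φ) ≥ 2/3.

φ = 0, ψ = 0 ↦ 1  ≥
φ = 0, ψ = 1/3 ↦ 1  ≥
φ = 0, ψ = 2/3 ↦ 1  ≥
φ = 0, ψ = 1 ↦ 1  ≥
φ = 1/3, ψ = 0 ↦ 1  ≥
φ = 1/3, ψ = 1/3 ↦ 0  <
φ = 1/3, ψ = 2/3 ↦ 0  <
φ = 1/3, ψ = 1 ↦ 0  <
φ = 2/3, ψ = 0 ↦ 1  ≥
φ = 2/3, ψ = 1/3 ↦ 0  <
φ = 2/3, ψ = 2/3 ↦ 0  <
φ = 2/3, ψ = 1 ↦ 0  <
φ = 1, ψ = 0 ↦ 1  ≥
φ = 1, ψ = 1/3 ↦ 0  <
φ = 1, ψ = 2/3 ↦ 0  <
φ = 1, ψ = 1 ↦ 0  <
So 7 of the 16 assignments meet the threshold.

7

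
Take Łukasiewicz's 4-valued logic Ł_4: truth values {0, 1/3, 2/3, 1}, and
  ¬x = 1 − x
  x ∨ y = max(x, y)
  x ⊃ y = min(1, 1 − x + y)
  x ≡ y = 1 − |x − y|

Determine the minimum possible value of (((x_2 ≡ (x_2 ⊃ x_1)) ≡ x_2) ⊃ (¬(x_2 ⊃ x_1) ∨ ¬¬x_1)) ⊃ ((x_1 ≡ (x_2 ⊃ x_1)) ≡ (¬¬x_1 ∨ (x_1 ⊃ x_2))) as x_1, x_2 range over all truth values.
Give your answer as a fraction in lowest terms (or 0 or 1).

2/3

Take x_1 = 0, x_2 = 1/3:
x_2 ⊃ x_1 = 1/3 ⊃ 0 = 2/3
x_2 ≡ (x_2 ⊃ x_1) = 1/3 ≡ 2/3 = 2/3
(x_2 ≡ (x_2 ⊃ x_1)) ≡ x_2 = 2/3 ≡ 1/3 = 2/3
x_2 ⊃ x_1 = 1/3 ⊃ 0 = 2/3
¬(x_2 ⊃ x_1) = ¬2/3 = 1/3
¬x_1 = ¬0 = 1
¬¬x_1 = ¬1 = 0
¬(x_2 ⊃ x_1) ∨ ¬¬x_1 = 1/3 ∨ 0 = 1/3
((x_2 ≡ (x_2 ⊃ x_1)) ≡ x_2) ⊃ (¬(x_2 ⊃ x_1) ∨ ¬¬x_1) = 2/3 ⊃ 1/3 = 2/3
x_2 ⊃ x_1 = 1/3 ⊃ 0 = 2/3
x_1 ≡ (x_2 ⊃ x_1) = 0 ≡ 2/3 = 1/3
¬x_1 = ¬0 = 1
¬¬x_1 = ¬1 = 0
x_1 ⊃ x_2 = 0 ⊃ 1/3 = 1
¬¬x_1 ∨ (x_1 ⊃ x_2) = 0 ∨ 1 = 1
(x_1 ≡ (x_2 ⊃ x_1)) ≡ (¬¬x_1 ∨ (x_1 ⊃ x_2)) = 1/3 ≡ 1 = 1/3
(((x_2 ≡ (x_2 ⊃ x_1)) ≡ x_2) ⊃ (¬(x_2 ⊃ x_1) ∨ ¬¬x_1)) ⊃ ((x_1 ≡ (x_2 ⊃ x_1)) ≡ (¬¬x_1 ∨ (x_1 ⊃ x_2))) = 2/3 ⊃ 1/3 = 2/3
No assignment yields a value below 2/3, so this is the minimum.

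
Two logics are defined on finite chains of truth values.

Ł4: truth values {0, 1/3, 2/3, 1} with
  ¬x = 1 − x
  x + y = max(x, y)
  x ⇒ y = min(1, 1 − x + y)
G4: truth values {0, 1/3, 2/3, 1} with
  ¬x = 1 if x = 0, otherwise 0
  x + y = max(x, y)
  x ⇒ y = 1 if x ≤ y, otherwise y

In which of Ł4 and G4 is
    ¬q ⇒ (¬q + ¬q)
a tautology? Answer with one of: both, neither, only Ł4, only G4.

both

In Ł4: every assignment gives 1 — tautology.
In G4: every assignment gives 1 — tautology.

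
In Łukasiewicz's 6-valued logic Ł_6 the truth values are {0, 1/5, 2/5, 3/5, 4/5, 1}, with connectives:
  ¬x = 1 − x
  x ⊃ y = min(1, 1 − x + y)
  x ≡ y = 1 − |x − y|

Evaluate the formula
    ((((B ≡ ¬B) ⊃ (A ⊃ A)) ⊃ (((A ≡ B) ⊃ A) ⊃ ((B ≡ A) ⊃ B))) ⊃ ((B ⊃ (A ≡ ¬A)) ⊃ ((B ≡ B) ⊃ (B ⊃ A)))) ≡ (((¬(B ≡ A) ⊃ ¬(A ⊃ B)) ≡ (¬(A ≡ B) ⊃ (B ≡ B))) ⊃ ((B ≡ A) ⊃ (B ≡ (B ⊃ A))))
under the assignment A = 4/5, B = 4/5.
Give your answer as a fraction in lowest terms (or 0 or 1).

4/5

¬B = ¬4/5 = 1/5
B ≡ ¬B = 4/5 ≡ 1/5 = 2/5
A ⊃ A = 4/5 ⊃ 4/5 = 1
(B ≡ ¬B) ⊃ (A ⊃ A) = 2/5 ⊃ 1 = 1
A ≡ B = 4/5 ≡ 4/5 = 1
(A ≡ B) ⊃ A = 1 ⊃ 4/5 = 4/5
B ≡ A = 4/5 ≡ 4/5 = 1
(B ≡ A) ⊃ B = 1 ⊃ 4/5 = 4/5
((A ≡ B) ⊃ A) ⊃ ((B ≡ A) ⊃ B) = 4/5 ⊃ 4/5 = 1
((B ≡ ¬B) ⊃ (A ⊃ A)) ⊃ (((A ≡ B) ⊃ A) ⊃ ((B ≡ A) ⊃ B)) = 1 ⊃ 1 = 1
¬A = ¬4/5 = 1/5
A ≡ ¬A = 4/5 ≡ 1/5 = 2/5
B ⊃ (A ≡ ¬A) = 4/5 ⊃ 2/5 = 3/5
B ≡ B = 4/5 ≡ 4/5 = 1
B ⊃ A = 4/5 ⊃ 4/5 = 1
(B ≡ B) ⊃ (B ⊃ A) = 1 ⊃ 1 = 1
(B ⊃ (A ≡ ¬A)) ⊃ ((B ≡ B) ⊃ (B ⊃ A)) = 3/5 ⊃ 1 = 1
(((B ≡ ¬B) ⊃ (A ⊃ A)) ⊃ (((A ≡ B) ⊃ A) ⊃ ((B ≡ A) ⊃ B))) ⊃ ((B ⊃ (A ≡ ¬A)) ⊃ ((B ≡ B) ⊃ (B ⊃ A))) = 1 ⊃ 1 = 1
B ≡ A = 4/5 ≡ 4/5 = 1
¬(B ≡ A) = ¬1 = 0
A ⊃ B = 4/5 ⊃ 4/5 = 1
¬(A ⊃ B) = ¬1 = 0
¬(B ≡ A) ⊃ ¬(A ⊃ B) = 0 ⊃ 0 = 1
A ≡ B = 4/5 ≡ 4/5 = 1
¬(A ≡ B) = ¬1 = 0
B ≡ B = 4/5 ≡ 4/5 = 1
¬(A ≡ B) ⊃ (B ≡ B) = 0 ⊃ 1 = 1
(¬(B ≡ A) ⊃ ¬(A ⊃ B)) ≡ (¬(A ≡ B) ⊃ (B ≡ B)) = 1 ≡ 1 = 1
B ≡ A = 4/5 ≡ 4/5 = 1
B ⊃ A = 4/5 ⊃ 4/5 = 1
B ≡ (B ⊃ A) = 4/5 ≡ 1 = 4/5
(B ≡ A) ⊃ (B ≡ (B ⊃ A)) = 1 ⊃ 4/5 = 4/5
((¬(B ≡ A) ⊃ ¬(A ⊃ B)) ≡ (¬(A ≡ B) ⊃ (B ≡ B))) ⊃ ((B ≡ A) ⊃ (B ≡ (B ⊃ A))) = 1 ⊃ 4/5 = 4/5
((((B ≡ ¬B) ⊃ (A ⊃ A)) ⊃ (((A ≡ B) ⊃ A) ⊃ ((B ≡ A) ⊃ B))) ⊃ ((B ⊃ (A ≡ ¬A)) ⊃ ((B ≡ B) ⊃ (B ⊃ A)))) ≡ (((¬(B ≡ A) ⊃ ¬(A ⊃ B)) ≡ (¬(A ≡ B) ⊃ (B ≡ B))) ⊃ ((B ≡ A) ⊃ (B ≡ (B ⊃ A)))) = 1 ≡ 4/5 = 4/5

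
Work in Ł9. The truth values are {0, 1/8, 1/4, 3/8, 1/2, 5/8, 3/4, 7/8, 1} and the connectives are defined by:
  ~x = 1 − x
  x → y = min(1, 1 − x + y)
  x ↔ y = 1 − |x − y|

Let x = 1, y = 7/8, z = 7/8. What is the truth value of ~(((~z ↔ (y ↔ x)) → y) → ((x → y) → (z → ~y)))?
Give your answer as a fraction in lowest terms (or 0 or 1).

5/8

~z = ~7/8 = 1/8
y ↔ x = 7/8 ↔ 1 = 7/8
~z ↔ (y ↔ x) = 1/8 ↔ 7/8 = 1/4
(~z ↔ (y ↔ x)) → y = 1/4 → 7/8 = 1
x → y = 1 → 7/8 = 7/8
~y = ~7/8 = 1/8
z → ~y = 7/8 → 1/8 = 1/4
(x → y) → (z → ~y) = 7/8 → 1/4 = 3/8
((~z ↔ (y ↔ x)) → y) → ((x → y) → (z → ~y)) = 1 → 3/8 = 3/8
~(((~z ↔ (y ↔ x)) → y) → ((x → y) → (z → ~y))) = ~3/8 = 5/8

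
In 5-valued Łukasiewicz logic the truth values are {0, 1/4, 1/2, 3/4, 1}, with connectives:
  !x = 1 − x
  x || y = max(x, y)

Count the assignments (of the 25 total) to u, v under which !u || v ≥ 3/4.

16

value 1: 9 assignments (counts)
value 3/4: 7 assignments (counts)
value 1/2: 5 assignments
value 1/4: 3 assignments
value 0: 1 assignment
So 16 of the 25 assignments meet the threshold.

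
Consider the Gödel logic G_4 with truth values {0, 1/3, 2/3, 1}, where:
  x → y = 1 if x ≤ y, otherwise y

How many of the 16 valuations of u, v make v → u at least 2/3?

u = 0, v = 0 ↦ 1  ≥
u = 0, v = 1/3 ↦ 0  <
u = 0, v = 2/3 ↦ 0  <
u = 0, v = 1 ↦ 0  <
u = 1/3, v = 0 ↦ 1  ≥
u = 1/3, v = 1/3 ↦ 1  ≥
u = 1/3, v = 2/3 ↦ 1/3  <
u = 1/3, v = 1 ↦ 1/3  <
u = 2/3, v = 0 ↦ 1  ≥
u = 2/3, v = 1/3 ↦ 1  ≥
u = 2/3, v = 2/3 ↦ 1  ≥
u = 2/3, v = 1 ↦ 2/3  ≥
u = 1, v = 0 ↦ 1  ≥
u = 1, v = 1/3 ↦ 1  ≥
u = 1, v = 2/3 ↦ 1  ≥
u = 1, v = 1 ↦ 1  ≥
So 11 of the 16 assignments meet the threshold.

11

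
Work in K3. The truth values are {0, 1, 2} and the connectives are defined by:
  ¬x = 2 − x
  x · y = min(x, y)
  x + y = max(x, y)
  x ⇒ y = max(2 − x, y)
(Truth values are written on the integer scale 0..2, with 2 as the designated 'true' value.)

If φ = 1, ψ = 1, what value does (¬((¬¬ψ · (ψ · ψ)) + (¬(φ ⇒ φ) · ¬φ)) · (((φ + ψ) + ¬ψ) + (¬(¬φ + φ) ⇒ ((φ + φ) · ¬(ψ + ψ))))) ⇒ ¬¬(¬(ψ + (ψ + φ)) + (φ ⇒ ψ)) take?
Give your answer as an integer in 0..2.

¬ψ = ¬1 = 1
¬¬ψ = ¬1 = 1
ψ · ψ = 1 · 1 = 1
¬¬ψ · (ψ · ψ) = 1 · 1 = 1
φ ⇒ φ = 1 ⇒ 1 = 1
¬(φ ⇒ φ) = ¬1 = 1
¬φ = ¬1 = 1
¬(φ ⇒ φ) · ¬φ = 1 · 1 = 1
(¬¬ψ · (ψ · ψ)) + (¬(φ ⇒ φ) · ¬φ) = 1 + 1 = 1
¬((¬¬ψ · (ψ · ψ)) + (¬(φ ⇒ φ) · ¬φ)) = ¬1 = 1
φ + ψ = 1 + 1 = 1
¬ψ = ¬1 = 1
(φ + ψ) + ¬ψ = 1 + 1 = 1
¬φ = ¬1 = 1
¬φ + φ = 1 + 1 = 1
¬(¬φ + φ) = ¬1 = 1
φ + φ = 1 + 1 = 1
ψ + ψ = 1 + 1 = 1
¬(ψ + ψ) = ¬1 = 1
(φ + φ) · ¬(ψ + ψ) = 1 · 1 = 1
¬(¬φ + φ) ⇒ ((φ + φ) · ¬(ψ + ψ)) = 1 ⇒ 1 = 1
((φ + ψ) + ¬ψ) + (¬(¬φ + φ) ⇒ ((φ + φ) · ¬(ψ + ψ))) = 1 + 1 = 1
¬((¬¬ψ · (ψ · ψ)) + (¬(φ ⇒ φ) · ¬φ)) · (((φ + ψ) + ¬ψ) + (¬(¬φ + φ) ⇒ ((φ + φ) · ¬(ψ + ψ)))) = 1 · 1 = 1
ψ + φ = 1 + 1 = 1
ψ + (ψ + φ) = 1 + 1 = 1
¬(ψ + (ψ + φ)) = ¬1 = 1
φ ⇒ ψ = 1 ⇒ 1 = 1
¬(ψ + (ψ + φ)) + (φ ⇒ ψ) = 1 + 1 = 1
¬(¬(ψ + (ψ + φ)) + (φ ⇒ ψ)) = ¬1 = 1
¬¬(¬(ψ + (ψ + φ)) + (φ ⇒ ψ)) = ¬1 = 1
(¬((¬¬ψ · (ψ · ψ)) + (¬(φ ⇒ φ) · ¬φ)) · (((φ + ψ) + ¬ψ) + (¬(¬φ + φ) ⇒ ((φ + φ) · ¬(ψ + ψ))))) ⇒ ¬¬(¬(ψ + (ψ + φ)) + (φ ⇒ ψ)) = 1 ⇒ 1 = 1

1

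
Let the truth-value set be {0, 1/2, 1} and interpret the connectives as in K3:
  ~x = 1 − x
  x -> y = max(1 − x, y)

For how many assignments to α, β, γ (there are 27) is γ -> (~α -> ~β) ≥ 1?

value 1: 19 assignments (counts)
value 1/2: 7 assignments
value 0: 1 assignment
So 19 of the 27 assignments meet the threshold.

19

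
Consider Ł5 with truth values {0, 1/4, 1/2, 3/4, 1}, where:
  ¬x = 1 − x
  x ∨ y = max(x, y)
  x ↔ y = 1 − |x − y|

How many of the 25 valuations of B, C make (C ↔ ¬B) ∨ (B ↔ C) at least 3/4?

21

value 1: 9 assignments (counts)
value 3/4: 12 assignments (counts)
value 1/2: 4 assignments
So 21 of the 25 assignments meet the threshold.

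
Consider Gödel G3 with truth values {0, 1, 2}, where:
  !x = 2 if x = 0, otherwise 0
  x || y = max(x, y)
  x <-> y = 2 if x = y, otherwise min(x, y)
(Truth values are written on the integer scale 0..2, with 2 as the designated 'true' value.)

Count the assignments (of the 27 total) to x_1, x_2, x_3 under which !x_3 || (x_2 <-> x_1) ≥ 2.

15

value 2: 15 assignments (counts)
value 1: 4 assignments
value 0: 8 assignments
So 15 of the 27 assignments meet the threshold.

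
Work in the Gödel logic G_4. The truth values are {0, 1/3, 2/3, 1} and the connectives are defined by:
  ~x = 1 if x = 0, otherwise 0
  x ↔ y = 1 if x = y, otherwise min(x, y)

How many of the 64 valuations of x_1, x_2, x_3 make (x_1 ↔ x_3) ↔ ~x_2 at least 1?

value 1: 22 assignments (counts)
value 2/3: 2 assignments
value 1/3: 4 assignments
value 0: 36 assignments
So 22 of the 64 assignments meet the threshold.

22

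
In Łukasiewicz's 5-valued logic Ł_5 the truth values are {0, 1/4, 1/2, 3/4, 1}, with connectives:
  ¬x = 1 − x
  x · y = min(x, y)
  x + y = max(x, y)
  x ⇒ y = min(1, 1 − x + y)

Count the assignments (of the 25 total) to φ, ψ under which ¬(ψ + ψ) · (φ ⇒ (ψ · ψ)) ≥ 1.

value 1: 1 assignment (counts)
value 3/4: 4 assignments
value 1/2: 7 assignments
value 1/4: 7 assignments
value 0: 6 assignments
So 1 of the 25 assignments meets the threshold.

1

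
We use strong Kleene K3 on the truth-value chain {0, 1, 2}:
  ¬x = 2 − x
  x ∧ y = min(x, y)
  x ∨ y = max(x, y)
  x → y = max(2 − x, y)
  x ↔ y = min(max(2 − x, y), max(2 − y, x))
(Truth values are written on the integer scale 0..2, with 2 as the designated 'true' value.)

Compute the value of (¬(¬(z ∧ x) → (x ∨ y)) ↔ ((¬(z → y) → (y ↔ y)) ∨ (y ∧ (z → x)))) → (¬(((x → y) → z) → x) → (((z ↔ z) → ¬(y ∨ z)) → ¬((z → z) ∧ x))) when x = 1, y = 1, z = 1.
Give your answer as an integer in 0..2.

z ∧ x = 1 ∧ 1 = 1
¬(z ∧ x) = ¬1 = 1
x ∨ y = 1 ∨ 1 = 1
¬(z ∧ x) → (x ∨ y) = 1 → 1 = 1
¬(¬(z ∧ x) → (x ∨ y)) = ¬1 = 1
z → y = 1 → 1 = 1
¬(z → y) = ¬1 = 1
y ↔ y = 1 ↔ 1 = 1
¬(z → y) → (y ↔ y) = 1 → 1 = 1
z → x = 1 → 1 = 1
y ∧ (z → x) = 1 ∧ 1 = 1
(¬(z → y) → (y ↔ y)) ∨ (y ∧ (z → x)) = 1 ∨ 1 = 1
¬(¬(z ∧ x) → (x ∨ y)) ↔ ((¬(z → y) → (y ↔ y)) ∨ (y ∧ (z → x))) = 1 ↔ 1 = 1
x → y = 1 → 1 = 1
(x → y) → z = 1 → 1 = 1
((x → y) → z) → x = 1 → 1 = 1
¬(((x → y) → z) → x) = ¬1 = 1
z ↔ z = 1 ↔ 1 = 1
y ∨ z = 1 ∨ 1 = 1
¬(y ∨ z) = ¬1 = 1
(z ↔ z) → ¬(y ∨ z) = 1 → 1 = 1
z → z = 1 → 1 = 1
(z → z) ∧ x = 1 ∧ 1 = 1
¬((z → z) ∧ x) = ¬1 = 1
((z ↔ z) → ¬(y ∨ z)) → ¬((z → z) ∧ x) = 1 → 1 = 1
¬(((x → y) → z) → x) → (((z ↔ z) → ¬(y ∨ z)) → ¬((z → z) ∧ x)) = 1 → 1 = 1
(¬(¬(z ∧ x) → (x ∨ y)) ↔ ((¬(z → y) → (y ↔ y)) ∨ (y ∧ (z → x)))) → (¬(((x → y) → z) → x) → (((z ↔ z) → ¬(y ∨ z)) → ¬((z → z) ∧ x))) = 1 → 1 = 1

1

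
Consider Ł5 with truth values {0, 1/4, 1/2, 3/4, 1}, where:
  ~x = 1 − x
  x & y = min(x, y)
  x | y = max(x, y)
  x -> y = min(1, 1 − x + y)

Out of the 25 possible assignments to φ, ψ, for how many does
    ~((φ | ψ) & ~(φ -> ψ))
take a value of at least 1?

value 1: 15 assignments (counts)
value 3/4: 4 assignments
value 1/2: 3 assignments
value 1/4: 2 assignments
value 0: 1 assignment
So 15 of the 25 assignments meet the threshold.

15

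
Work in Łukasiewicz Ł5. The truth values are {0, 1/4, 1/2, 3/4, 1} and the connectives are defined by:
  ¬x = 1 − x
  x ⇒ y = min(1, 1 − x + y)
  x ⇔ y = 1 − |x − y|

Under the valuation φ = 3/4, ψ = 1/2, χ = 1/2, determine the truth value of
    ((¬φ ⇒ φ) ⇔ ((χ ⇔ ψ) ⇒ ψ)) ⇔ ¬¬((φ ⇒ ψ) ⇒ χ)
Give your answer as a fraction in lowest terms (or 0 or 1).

3/4

¬φ = ¬3/4 = 1/4
¬φ ⇒ φ = 1/4 ⇒ 3/4 = 1
χ ⇔ ψ = 1/2 ⇔ 1/2 = 1
(χ ⇔ ψ) ⇒ ψ = 1 ⇒ 1/2 = 1/2
(¬φ ⇒ φ) ⇔ ((χ ⇔ ψ) ⇒ ψ) = 1 ⇔ 1/2 = 1/2
φ ⇒ ψ = 3/4 ⇒ 1/2 = 3/4
(φ ⇒ ψ) ⇒ χ = 3/4 ⇒ 1/2 = 3/4
¬((φ ⇒ ψ) ⇒ χ) = ¬3/4 = 1/4
¬¬((φ ⇒ ψ) ⇒ χ) = ¬1/4 = 3/4
((¬φ ⇒ φ) ⇔ ((χ ⇔ ψ) ⇒ ψ)) ⇔ ¬¬((φ ⇒ ψ) ⇒ χ) = 1/2 ⇔ 3/4 = 3/4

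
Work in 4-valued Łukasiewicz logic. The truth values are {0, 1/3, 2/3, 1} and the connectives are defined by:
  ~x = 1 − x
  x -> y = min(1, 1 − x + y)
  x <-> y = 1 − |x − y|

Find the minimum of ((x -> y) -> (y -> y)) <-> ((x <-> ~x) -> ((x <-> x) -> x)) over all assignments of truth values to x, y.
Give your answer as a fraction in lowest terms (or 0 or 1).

Take x = 1/3, y = 0:
x -> y = 1/3 -> 0 = 2/3
y -> y = 0 -> 0 = 1
(x -> y) -> (y -> y) = 2/3 -> 1 = 1
~x = ~1/3 = 2/3
x <-> ~x = 1/3 <-> 2/3 = 2/3
x <-> x = 1/3 <-> 1/3 = 1
(x <-> x) -> x = 1 -> 1/3 = 1/3
(x <-> ~x) -> ((x <-> x) -> x) = 2/3 -> 1/3 = 2/3
((x -> y) -> (y -> y)) <-> ((x <-> ~x) -> ((x <-> x) -> x)) = 1 <-> 2/3 = 2/3
No assignment yields a value below 2/3, so this is the minimum.

2/3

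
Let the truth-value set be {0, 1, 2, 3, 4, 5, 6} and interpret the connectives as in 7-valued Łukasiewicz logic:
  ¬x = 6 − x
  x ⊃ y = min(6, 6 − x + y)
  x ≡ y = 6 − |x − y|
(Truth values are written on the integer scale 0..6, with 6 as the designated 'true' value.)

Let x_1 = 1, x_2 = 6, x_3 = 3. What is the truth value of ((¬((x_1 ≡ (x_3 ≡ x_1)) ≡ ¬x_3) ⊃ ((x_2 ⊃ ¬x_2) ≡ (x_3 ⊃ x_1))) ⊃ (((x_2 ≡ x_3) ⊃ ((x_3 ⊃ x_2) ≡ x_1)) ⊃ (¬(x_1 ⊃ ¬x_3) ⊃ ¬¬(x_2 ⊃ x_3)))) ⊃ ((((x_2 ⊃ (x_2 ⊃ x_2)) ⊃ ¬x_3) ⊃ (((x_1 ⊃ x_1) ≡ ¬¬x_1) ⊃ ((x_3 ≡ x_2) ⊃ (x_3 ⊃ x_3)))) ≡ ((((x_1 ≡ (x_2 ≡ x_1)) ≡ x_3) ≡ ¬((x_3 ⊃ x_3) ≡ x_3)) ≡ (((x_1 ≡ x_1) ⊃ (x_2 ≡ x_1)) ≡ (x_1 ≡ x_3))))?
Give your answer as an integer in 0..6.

x_3 ≡ x_1 = 3 ≡ 1 = 4
x_1 ≡ (x_3 ≡ x_1) = 1 ≡ 4 = 3
¬x_3 = ¬3 = 3
(x_1 ≡ (x_3 ≡ x_1)) ≡ ¬x_3 = 3 ≡ 3 = 6
¬((x_1 ≡ (x_3 ≡ x_1)) ≡ ¬x_3) = ¬6 = 0
¬x_2 = ¬6 = 0
x_2 ⊃ ¬x_2 = 6 ⊃ 0 = 0
x_3 ⊃ x_1 = 3 ⊃ 1 = 4
(x_2 ⊃ ¬x_2) ≡ (x_3 ⊃ x_1) = 0 ≡ 4 = 2
¬((x_1 ≡ (x_3 ≡ x_1)) ≡ ¬x_3) ⊃ ((x_2 ⊃ ¬x_2) ≡ (x_3 ⊃ x_1)) = 0 ⊃ 2 = 6
x_2 ≡ x_3 = 6 ≡ 3 = 3
x_3 ⊃ x_2 = 3 ⊃ 6 = 6
(x_3 ⊃ x_2) ≡ x_1 = 6 ≡ 1 = 1
(x_2 ≡ x_3) ⊃ ((x_3 ⊃ x_2) ≡ x_1) = 3 ⊃ 1 = 4
¬x_3 = ¬3 = 3
x_1 ⊃ ¬x_3 = 1 ⊃ 3 = 6
¬(x_1 ⊃ ¬x_3) = ¬6 = 0
x_2 ⊃ x_3 = 6 ⊃ 3 = 3
¬(x_2 ⊃ x_3) = ¬3 = 3
¬¬(x_2 ⊃ x_3) = ¬3 = 3
¬(x_1 ⊃ ¬x_3) ⊃ ¬¬(x_2 ⊃ x_3) = 0 ⊃ 3 = 6
((x_2 ≡ x_3) ⊃ ((x_3 ⊃ x_2) ≡ x_1)) ⊃ (¬(x_1 ⊃ ¬x_3) ⊃ ¬¬(x_2 ⊃ x_3)) = 4 ⊃ 6 = 6
(¬((x_1 ≡ (x_3 ≡ x_1)) ≡ ¬x_3) ⊃ ((x_2 ⊃ ¬x_2) ≡ (x_3 ⊃ x_1))) ⊃ (((x_2 ≡ x_3) ⊃ ((x_3 ⊃ x_2) ≡ x_1)) ⊃ (¬(x_1 ⊃ ¬x_3) ⊃ ¬¬(x_2 ⊃ x_3))) = 6 ⊃ 6 = 6
x_2 ⊃ x_2 = 6 ⊃ 6 = 6
x_2 ⊃ (x_2 ⊃ x_2) = 6 ⊃ 6 = 6
¬x_3 = ¬3 = 3
(x_2 ⊃ (x_2 ⊃ x_2)) ⊃ ¬x_3 = 6 ⊃ 3 = 3
x_1 ⊃ x_1 = 1 ⊃ 1 = 6
¬x_1 = ¬1 = 5
¬¬x_1 = ¬5 = 1
(x_1 ⊃ x_1) ≡ ¬¬x_1 = 6 ≡ 1 = 1
x_3 ≡ x_2 = 3 ≡ 6 = 3
x_3 ⊃ x_3 = 3 ⊃ 3 = 6
(x_3 ≡ x_2) ⊃ (x_3 ⊃ x_3) = 3 ⊃ 6 = 6
((x_1 ⊃ x_1) ≡ ¬¬x_1) ⊃ ((x_3 ≡ x_2) ⊃ (x_3 ⊃ x_3)) = 1 ⊃ 6 = 6
((x_2 ⊃ (x_2 ⊃ x_2)) ⊃ ¬x_3) ⊃ (((x_1 ⊃ x_1) ≡ ¬¬x_1) ⊃ ((x_3 ≡ x_2) ⊃ (x_3 ⊃ x_3))) = 3 ⊃ 6 = 6
x_2 ≡ x_1 = 6 ≡ 1 = 1
x_1 ≡ (x_2 ≡ x_1) = 1 ≡ 1 = 6
(x_1 ≡ (x_2 ≡ x_1)) ≡ x_3 = 6 ≡ 3 = 3
x_3 ⊃ x_3 = 3 ⊃ 3 = 6
(x_3 ⊃ x_3) ≡ x_3 = 6 ≡ 3 = 3
¬((x_3 ⊃ x_3) ≡ x_3) = ¬3 = 3
((x_1 ≡ (x_2 ≡ x_1)) ≡ x_3) ≡ ¬((x_3 ⊃ x_3) ≡ x_3) = 3 ≡ 3 = 6
x_1 ≡ x_1 = 1 ≡ 1 = 6
x_2 ≡ x_1 = 6 ≡ 1 = 1
(x_1 ≡ x_1) ⊃ (x_2 ≡ x_1) = 6 ⊃ 1 = 1
x_1 ≡ x_3 = 1 ≡ 3 = 4
((x_1 ≡ x_1) ⊃ (x_2 ≡ x_1)) ≡ (x_1 ≡ x_3) = 1 ≡ 4 = 3
(((x_1 ≡ (x_2 ≡ x_1)) ≡ x_3) ≡ ¬((x_3 ⊃ x_3) ≡ x_3)) ≡ (((x_1 ≡ x_1) ⊃ (x_2 ≡ x_1)) ≡ (x_1 ≡ x_3)) = 6 ≡ 3 = 3
(((x_2 ⊃ (x_2 ⊃ x_2)) ⊃ ¬x_3) ⊃ (((x_1 ⊃ x_1) ≡ ¬¬x_1) ⊃ ((x_3 ≡ x_2) ⊃ (x_3 ⊃ x_3)))) ≡ ((((x_1 ≡ (x_2 ≡ x_1)) ≡ x_3) ≡ ¬((x_3 ⊃ x_3) ≡ x_3)) ≡ (((x_1 ≡ x_1) ⊃ (x_2 ≡ x_1)) ≡ (x_1 ≡ x_3))) = 6 ≡ 3 = 3
((¬((x_1 ≡ (x_3 ≡ x_1)) ≡ ¬x_3) ⊃ ((x_2 ⊃ ¬x_2) ≡ (x_3 ⊃ x_1))) ⊃ (((x_2 ≡ x_3) ⊃ ((x_3 ⊃ x_2) ≡ x_1)) ⊃ (¬(x_1 ⊃ ¬x_3) ⊃ ¬¬(x_2 ⊃ x_3)))) ⊃ ((((x_2 ⊃ (x_2 ⊃ x_2)) ⊃ ¬x_3) ⊃ (((x_1 ⊃ x_1) ≡ ¬¬x_1) ⊃ ((x_3 ≡ x_2) ⊃ (x_3 ⊃ x_3)))) ≡ ((((x_1 ≡ (x_2 ≡ x_1)) ≡ x_3) ≡ ¬((x_3 ⊃ x_3) ≡ x_3)) ≡ (((x_1 ≡ x_1) ⊃ (x_2 ≡ x_1)) ≡ (x_1 ≡ x_3)))) = 6 ⊃ 3 = 3

3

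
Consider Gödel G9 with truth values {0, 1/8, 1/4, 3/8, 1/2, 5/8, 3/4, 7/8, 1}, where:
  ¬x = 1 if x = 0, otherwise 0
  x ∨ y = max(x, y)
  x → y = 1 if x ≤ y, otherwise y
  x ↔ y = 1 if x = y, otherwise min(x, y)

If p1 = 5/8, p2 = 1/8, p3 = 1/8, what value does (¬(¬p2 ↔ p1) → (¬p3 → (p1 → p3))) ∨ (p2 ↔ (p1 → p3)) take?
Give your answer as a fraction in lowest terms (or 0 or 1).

1

¬p2 = ¬1/8 = 0
¬p2 ↔ p1 = 0 ↔ 5/8 = 0
¬(¬p2 ↔ p1) = ¬0 = 1
¬p3 = ¬1/8 = 0
p1 → p3 = 5/8 → 1/8 = 1/8
¬p3 → (p1 → p3) = 0 → 1/8 = 1
¬(¬p2 ↔ p1) → (¬p3 → (p1 → p3)) = 1 → 1 = 1
p1 → p3 = 5/8 → 1/8 = 1/8
p2 ↔ (p1 → p3) = 1/8 ↔ 1/8 = 1
(¬(¬p2 ↔ p1) → (¬p3 → (p1 → p3))) ∨ (p2 ↔ (p1 → p3)) = 1 ∨ 1 = 1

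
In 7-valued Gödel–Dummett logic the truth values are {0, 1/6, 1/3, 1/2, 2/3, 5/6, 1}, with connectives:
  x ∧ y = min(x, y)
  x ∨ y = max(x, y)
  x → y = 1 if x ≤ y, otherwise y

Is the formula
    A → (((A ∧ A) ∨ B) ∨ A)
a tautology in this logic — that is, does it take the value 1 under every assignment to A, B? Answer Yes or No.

At A = 2/3, B = 1/2, for instance:
A ∧ A = 2/3 ∧ 2/3 = 2/3
(A ∧ A) ∨ B = 2/3 ∨ 1/2 = 2/3
((A ∧ A) ∨ B) ∨ A = 2/3 ∨ 2/3 = 2/3
A → (((A ∧ A) ∨ B) ∨ A) = 2/3 → 2/3 = 1
and checking the remaining 48 assignments likewise gives ≥ 1 in every case.

Yes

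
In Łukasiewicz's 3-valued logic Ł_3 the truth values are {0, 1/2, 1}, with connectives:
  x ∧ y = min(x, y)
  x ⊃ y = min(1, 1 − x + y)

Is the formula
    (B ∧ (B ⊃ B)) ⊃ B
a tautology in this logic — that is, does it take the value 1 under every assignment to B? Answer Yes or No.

Yes

B = 0 ↦ 1
B = 1/2 ↦ 1
B = 1 ↦ 1
Every assignment gives a value ≥ 1.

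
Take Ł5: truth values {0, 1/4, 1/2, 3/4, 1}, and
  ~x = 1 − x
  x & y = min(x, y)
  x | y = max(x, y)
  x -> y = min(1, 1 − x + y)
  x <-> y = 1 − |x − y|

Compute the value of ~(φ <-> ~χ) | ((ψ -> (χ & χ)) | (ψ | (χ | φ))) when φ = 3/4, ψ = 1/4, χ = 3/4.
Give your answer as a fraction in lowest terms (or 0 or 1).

1

~χ = ~3/4 = 1/4
φ <-> ~χ = 3/4 <-> 1/4 = 1/2
~(φ <-> ~χ) = ~1/2 = 1/2
χ & χ = 3/4 & 3/4 = 3/4
ψ -> (χ & χ) = 1/4 -> 3/4 = 1
χ | φ = 3/4 | 3/4 = 3/4
ψ | (χ | φ) = 1/4 | 3/4 = 3/4
(ψ -> (χ & χ)) | (ψ | (χ | φ)) = 1 | 3/4 = 1
~(φ <-> ~χ) | ((ψ -> (χ & χ)) | (ψ | (χ | φ))) = 1/2 | 1 = 1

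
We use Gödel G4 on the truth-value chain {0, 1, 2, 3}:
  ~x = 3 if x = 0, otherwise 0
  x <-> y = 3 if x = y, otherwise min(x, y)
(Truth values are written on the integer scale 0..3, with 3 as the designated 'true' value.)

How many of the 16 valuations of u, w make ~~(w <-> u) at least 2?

u = 0, w = 0 ↦ 3  ≥
u = 0, w = 1 ↦ 0  <
u = 0, w = 2 ↦ 0  <
u = 0, w = 3 ↦ 0  <
u = 1, w = 0 ↦ 0  <
u = 1, w = 1 ↦ 3  ≥
u = 1, w = 2 ↦ 3  ≥
u = 1, w = 3 ↦ 3  ≥
u = 2, w = 0 ↦ 0  <
u = 2, w = 1 ↦ 3  ≥
u = 2, w = 2 ↦ 3  ≥
u = 2, w = 3 ↦ 3  ≥
u = 3, w = 0 ↦ 0  <
u = 3, w = 1 ↦ 3  ≥
u = 3, w = 2 ↦ 3  ≥
u = 3, w = 3 ↦ 3  ≥
So 10 of the 16 assignments meet the threshold.

10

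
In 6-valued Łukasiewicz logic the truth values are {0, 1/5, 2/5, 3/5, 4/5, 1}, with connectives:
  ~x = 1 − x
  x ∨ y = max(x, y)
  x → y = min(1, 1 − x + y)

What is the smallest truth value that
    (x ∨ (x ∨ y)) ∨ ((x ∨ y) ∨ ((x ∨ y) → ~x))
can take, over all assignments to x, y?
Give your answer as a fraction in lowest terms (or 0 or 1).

Take x = 2/5, y = 4/5:
x ∨ y = 2/5 ∨ 4/5 = 4/5
x ∨ (x ∨ y) = 2/5 ∨ 4/5 = 4/5
x ∨ y = 2/5 ∨ 4/5 = 4/5
x ∨ y = 2/5 ∨ 4/5 = 4/5
~x = ~2/5 = 3/5
(x ∨ y) → ~x = 4/5 → 3/5 = 4/5
(x ∨ y) ∨ ((x ∨ y) → ~x) = 4/5 ∨ 4/5 = 4/5
(x ∨ (x ∨ y)) ∨ ((x ∨ y) ∨ ((x ∨ y) → ~x)) = 4/5 ∨ 4/5 = 4/5
No assignment yields a value below 4/5, so this is the minimum.

4/5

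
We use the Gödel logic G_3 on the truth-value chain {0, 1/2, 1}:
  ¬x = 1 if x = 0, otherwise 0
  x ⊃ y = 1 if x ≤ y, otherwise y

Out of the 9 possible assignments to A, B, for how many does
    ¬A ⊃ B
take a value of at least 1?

A = 0, B = 0 ↦ 0  <
A = 0, B = 1/2 ↦ 1/2  <
A = 0, B = 1 ↦ 1  ≥
A = 1/2, B = 0 ↦ 1  ≥
A = 1/2, B = 1/2 ↦ 1  ≥
A = 1/2, B = 1 ↦ 1  ≥
A = 1, B = 0 ↦ 1  ≥
A = 1, B = 1/2 ↦ 1  ≥
A = 1, B = 1 ↦ 1  ≥
So 7 of the 9 assignments meet the threshold.

7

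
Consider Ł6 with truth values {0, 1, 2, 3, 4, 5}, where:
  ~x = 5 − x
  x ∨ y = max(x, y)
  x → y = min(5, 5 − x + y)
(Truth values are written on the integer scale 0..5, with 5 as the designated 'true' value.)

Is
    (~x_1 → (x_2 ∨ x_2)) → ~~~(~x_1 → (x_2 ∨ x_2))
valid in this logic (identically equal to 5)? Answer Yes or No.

No

Counterexample: take x_1 = 0, x_2 = 3.
~x_1 = ~0 = 5
x_2 ∨ x_2 = 3 ∨ 3 = 3
~x_1 → (x_2 ∨ x_2) = 5 → 3 = 3
~(~x_1 → (x_2 ∨ x_2)) = ~3 = 2
~~(~x_1 → (x_2 ∨ x_2)) = ~2 = 3
~~~(~x_1 → (x_2 ∨ x_2)) = ~3 = 2
(~x_1 → (x_2 ∨ x_2)) → ~~~(~x_1 → (x_2 ∨ x_2)) = 3 → 2 = 4
This gives 4 ≠ 5.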